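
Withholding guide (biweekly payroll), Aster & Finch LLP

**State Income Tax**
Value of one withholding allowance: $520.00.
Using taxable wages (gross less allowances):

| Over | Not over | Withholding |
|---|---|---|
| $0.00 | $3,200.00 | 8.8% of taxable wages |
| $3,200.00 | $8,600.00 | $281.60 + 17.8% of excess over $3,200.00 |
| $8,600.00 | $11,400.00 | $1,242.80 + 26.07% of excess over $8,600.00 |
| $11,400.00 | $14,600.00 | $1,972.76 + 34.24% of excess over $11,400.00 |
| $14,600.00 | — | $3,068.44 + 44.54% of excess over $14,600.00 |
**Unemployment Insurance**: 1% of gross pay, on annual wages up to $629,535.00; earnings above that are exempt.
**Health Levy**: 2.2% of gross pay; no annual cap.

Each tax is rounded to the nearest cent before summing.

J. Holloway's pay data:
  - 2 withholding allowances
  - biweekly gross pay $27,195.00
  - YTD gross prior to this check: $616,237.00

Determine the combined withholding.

$8,946.31

State Income Tax: taxable = $27,195.00 − 2×$520.00 = $26,155.00
  $3,068.44 + 44.54% × ($26,155.00 − $14,600.00) = $3,068.44 + 44.54% × $11,555.00 = $8,215.04
Unemployment Insurance: cap $629,535.00 − YTD $616,237.00 = $13,298.00 subject; 1% × $13,298.00 = $132.98
Health Levy: 2.2% × $27,195.00 = $598.29
Total: $8,215.04 + $132.98 + $598.29 = $8,946.31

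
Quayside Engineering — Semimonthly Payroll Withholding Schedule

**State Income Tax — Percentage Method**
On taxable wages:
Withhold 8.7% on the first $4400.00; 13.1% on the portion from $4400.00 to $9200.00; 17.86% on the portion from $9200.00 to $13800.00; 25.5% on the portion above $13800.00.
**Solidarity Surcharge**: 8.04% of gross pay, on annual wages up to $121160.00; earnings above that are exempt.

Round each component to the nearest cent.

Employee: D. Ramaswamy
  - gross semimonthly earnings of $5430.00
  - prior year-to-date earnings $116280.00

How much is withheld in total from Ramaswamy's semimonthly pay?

$910.08

State Income Tax: taxable = $5430.00
  $382.80 + 13.1% × ($5430.00 − $4400.00) = $382.80 + 13.1% × $1030.00 = $517.73
Solidarity Surcharge: cap $121160.00 − YTD $116280.00 = $4880.00 subject; 8.04% × $4880.00 = $392.35
Total: $517.73 + $392.35 = $910.08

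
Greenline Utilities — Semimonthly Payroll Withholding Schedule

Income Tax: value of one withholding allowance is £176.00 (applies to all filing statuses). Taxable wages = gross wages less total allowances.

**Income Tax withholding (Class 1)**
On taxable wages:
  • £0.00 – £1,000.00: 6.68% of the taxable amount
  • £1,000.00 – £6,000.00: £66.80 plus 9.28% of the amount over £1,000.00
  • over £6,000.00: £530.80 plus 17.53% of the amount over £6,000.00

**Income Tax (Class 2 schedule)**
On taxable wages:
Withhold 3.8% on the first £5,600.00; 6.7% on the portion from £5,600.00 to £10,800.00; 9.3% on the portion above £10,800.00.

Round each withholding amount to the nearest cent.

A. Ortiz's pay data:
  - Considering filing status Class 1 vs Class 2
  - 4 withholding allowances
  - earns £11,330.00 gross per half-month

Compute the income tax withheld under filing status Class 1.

Income Tax (Class 1): taxable = £11,330.00 − 4×£176.00 = £10,626.00
  £530.80 + 17.53% × (£10,626.00 − £6,000.00) = £530.80 + 17.53% × £4,626.00 = £1,341.74

£1,341.74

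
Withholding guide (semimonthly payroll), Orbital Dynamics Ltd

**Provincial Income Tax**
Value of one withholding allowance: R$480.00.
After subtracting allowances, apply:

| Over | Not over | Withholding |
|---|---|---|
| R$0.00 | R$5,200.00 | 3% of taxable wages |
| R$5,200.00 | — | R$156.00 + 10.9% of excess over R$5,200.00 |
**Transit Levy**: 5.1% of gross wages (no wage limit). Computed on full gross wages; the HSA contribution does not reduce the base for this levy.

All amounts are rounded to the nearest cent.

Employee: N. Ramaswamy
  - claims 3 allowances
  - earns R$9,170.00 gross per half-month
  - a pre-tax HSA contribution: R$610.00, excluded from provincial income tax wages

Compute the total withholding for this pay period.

Provincial Income Tax: taxable = R$9,170.00 − R$610.00 − 3×R$480.00 = R$7,120.00
  R$156.00 + 10.9% × (R$7,120.00 − R$5,200.00) = R$156.00 + 10.9% × R$1,920.00 = R$365.28
Transit Levy: 5.1% × R$9,170.00 = R$467.67
Total: R$365.28 + R$467.67 = R$832.95

R$832.95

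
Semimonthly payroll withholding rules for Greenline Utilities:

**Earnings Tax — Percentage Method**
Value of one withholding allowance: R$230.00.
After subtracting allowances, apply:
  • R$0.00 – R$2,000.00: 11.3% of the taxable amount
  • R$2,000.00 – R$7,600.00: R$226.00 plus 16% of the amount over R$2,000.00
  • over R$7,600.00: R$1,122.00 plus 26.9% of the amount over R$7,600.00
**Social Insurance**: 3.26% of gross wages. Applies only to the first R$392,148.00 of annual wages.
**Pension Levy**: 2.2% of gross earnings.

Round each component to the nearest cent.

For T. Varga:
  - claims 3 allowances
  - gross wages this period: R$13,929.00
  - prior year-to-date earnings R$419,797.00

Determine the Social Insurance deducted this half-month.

R$0.00

Social Insurance: YTD R$419,797.00 ≥ cap R$392,148.00 → R$0.00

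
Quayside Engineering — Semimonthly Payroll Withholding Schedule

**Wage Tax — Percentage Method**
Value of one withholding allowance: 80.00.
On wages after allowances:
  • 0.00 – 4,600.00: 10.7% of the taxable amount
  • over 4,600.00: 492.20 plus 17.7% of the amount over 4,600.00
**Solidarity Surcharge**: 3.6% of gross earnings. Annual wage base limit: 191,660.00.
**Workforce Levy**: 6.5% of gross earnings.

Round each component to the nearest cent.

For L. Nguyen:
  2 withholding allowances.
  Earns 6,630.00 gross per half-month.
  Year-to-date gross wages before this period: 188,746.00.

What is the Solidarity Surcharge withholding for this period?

104.90

Solidarity Surcharge: cap 191,660.00 − YTD 188,746.00 = 2,914.00 subject; 3.6% × 2,914.00 = 104.90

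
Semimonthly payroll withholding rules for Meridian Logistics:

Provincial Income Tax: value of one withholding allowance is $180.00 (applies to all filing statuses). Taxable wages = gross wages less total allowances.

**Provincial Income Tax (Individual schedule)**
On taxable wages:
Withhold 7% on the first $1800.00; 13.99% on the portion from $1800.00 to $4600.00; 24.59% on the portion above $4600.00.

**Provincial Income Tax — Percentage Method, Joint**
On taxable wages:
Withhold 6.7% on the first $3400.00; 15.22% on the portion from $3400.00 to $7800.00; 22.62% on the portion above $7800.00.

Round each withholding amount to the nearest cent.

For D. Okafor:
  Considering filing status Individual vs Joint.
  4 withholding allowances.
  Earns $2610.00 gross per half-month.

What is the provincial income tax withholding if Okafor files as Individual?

$138.59

Provincial Income Tax (Individual): taxable = $2610.00 − 4×$180.00 = $1890.00
  $126.00 + 13.99% × ($1890.00 − $1800.00) = $126.00 + 13.99% × $90.00 = $138.59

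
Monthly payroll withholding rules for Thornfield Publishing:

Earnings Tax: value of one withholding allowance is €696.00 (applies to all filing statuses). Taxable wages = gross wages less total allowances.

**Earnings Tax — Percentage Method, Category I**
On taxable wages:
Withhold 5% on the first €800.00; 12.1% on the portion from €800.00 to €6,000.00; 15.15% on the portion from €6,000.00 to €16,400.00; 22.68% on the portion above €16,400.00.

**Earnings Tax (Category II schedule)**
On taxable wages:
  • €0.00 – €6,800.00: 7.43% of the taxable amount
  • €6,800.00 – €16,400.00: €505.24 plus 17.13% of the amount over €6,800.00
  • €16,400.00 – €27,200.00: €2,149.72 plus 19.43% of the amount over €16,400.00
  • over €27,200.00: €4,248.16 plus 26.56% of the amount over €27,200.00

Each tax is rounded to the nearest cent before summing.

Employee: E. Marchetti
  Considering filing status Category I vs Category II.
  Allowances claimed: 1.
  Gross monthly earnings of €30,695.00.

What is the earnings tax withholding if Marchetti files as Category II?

Earnings Tax (Category II): taxable = €30,695.00 − 1×€696.00 = €29,999.00
  €4,248.16 + 26.56% × (€29,999.00 − €27,200.00) = €4,248.16 + 26.56% × €2,799.00 = €4,991.57

€4,991.57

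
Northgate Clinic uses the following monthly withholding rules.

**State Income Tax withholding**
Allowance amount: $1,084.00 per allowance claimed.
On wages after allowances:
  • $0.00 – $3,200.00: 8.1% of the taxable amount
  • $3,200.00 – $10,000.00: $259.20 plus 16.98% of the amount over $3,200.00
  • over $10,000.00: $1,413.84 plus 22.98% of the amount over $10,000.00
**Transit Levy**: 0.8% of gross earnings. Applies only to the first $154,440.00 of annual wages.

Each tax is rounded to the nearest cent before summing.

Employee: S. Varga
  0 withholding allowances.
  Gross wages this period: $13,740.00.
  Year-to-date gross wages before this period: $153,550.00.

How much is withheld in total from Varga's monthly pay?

$2,280.41

State Income Tax: taxable = $13,740.00
  $1,413.84 + 22.98% × ($13,740.00 − $10,000.00) = $1,413.84 + 22.98% × $3,740.00 = $2,273.29
Transit Levy: cap $154,440.00 − YTD $153,550.00 = $890.00 subject; 0.8% × $890.00 = $7.12
Total: $2,273.29 + $7.12 = $2,280.41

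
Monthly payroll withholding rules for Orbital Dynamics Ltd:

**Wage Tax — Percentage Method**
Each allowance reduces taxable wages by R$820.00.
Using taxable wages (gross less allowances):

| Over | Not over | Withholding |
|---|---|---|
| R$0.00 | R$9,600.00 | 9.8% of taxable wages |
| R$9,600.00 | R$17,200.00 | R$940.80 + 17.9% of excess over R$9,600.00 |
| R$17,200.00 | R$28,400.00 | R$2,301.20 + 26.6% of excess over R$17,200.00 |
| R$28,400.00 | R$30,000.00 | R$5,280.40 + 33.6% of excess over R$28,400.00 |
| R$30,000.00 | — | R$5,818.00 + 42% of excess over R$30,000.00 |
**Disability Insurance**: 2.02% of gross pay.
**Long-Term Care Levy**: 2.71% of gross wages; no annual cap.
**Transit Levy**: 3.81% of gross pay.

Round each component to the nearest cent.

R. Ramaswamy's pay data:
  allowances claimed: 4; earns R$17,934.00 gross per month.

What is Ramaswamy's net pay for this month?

R$14,556.96

Wage Tax: taxable = R$17,934.00 − 4×R$820.00 = R$14,654.00
  R$940.80 + 17.9% × (R$14,654.00 − R$9,600.00) = R$940.80 + 17.9% × R$5,054.00 = R$1,845.47
Disability Insurance: 2.02% × R$17,934.00 = R$362.27
Long-Term Care Levy: 2.71% × R$17,934.00 = R$486.01
Transit Levy: 3.81% × R$17,934.00 = R$683.29
Total withheld: R$1,845.47 + R$362.27 + R$486.01 + R$683.29 = R$3,377.04
Net pay: R$17,934.00 − R$3,377.04 = R$14,556.96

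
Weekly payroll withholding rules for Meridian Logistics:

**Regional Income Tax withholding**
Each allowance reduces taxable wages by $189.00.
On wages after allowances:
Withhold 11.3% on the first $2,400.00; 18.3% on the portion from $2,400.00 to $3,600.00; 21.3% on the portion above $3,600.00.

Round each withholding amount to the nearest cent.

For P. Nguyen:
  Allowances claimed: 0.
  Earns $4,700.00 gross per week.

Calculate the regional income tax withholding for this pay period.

$725.10

Regional Income Tax: taxable = $4,700.00
  $490.80 + 21.3% × ($4,700.00 − $3,600.00) = $490.80 + 21.3% × $1,100.00 = $725.10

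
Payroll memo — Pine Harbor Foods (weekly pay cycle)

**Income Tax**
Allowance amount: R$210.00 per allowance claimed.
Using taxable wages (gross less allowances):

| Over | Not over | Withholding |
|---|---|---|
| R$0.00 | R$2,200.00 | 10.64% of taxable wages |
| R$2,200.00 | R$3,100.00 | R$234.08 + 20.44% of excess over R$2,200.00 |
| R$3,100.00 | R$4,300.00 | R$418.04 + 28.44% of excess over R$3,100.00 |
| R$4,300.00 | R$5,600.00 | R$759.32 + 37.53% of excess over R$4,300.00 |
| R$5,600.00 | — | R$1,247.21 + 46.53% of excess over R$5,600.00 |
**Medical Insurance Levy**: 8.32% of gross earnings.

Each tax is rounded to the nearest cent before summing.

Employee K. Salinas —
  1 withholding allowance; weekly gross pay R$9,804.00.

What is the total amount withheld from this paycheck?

Income Tax: taxable = R$9,804.00 − 1×R$210.00 = R$9,594.00
  R$1,247.21 + 46.53% × (R$9,594.00 − R$5,600.00) = R$1,247.21 + 46.53% × R$3,994.00 = R$3,105.62
Medical Insurance Levy: 8.32% × R$9,804.00 = R$815.69
Total: R$3,105.62 + R$815.69 = R$3,921.31

R$3,921.31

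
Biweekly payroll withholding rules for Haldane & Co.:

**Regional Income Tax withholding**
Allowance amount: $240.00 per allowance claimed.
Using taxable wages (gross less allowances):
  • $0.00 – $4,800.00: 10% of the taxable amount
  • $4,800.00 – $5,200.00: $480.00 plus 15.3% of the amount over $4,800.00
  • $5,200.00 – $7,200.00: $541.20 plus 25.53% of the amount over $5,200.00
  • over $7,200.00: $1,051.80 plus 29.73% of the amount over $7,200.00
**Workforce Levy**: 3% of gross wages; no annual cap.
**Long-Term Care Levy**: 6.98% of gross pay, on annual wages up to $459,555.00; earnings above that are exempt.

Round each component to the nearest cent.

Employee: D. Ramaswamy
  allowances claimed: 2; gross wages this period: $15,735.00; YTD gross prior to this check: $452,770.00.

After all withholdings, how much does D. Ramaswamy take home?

$11,342.81

Regional Income Tax: taxable = $15,735.00 − 2×$240.00 = $15,255.00
  $1,051.80 + 29.73% × ($15,255.00 − $7,200.00) = $1,051.80 + 29.73% × $8,055.00 = $3,446.55
Workforce Levy: 3% × $15,735.00 = $472.05
Long-Term Care Levy: cap $459,555.00 − YTD $452,770.00 = $6,785.00 subject; 6.98% × $6,785.00 = $473.59
Total withheld: $3,446.55 + $472.05 + $473.59 = $4,392.19
Net pay: $15,735.00 − $4,392.19 = $11,342.81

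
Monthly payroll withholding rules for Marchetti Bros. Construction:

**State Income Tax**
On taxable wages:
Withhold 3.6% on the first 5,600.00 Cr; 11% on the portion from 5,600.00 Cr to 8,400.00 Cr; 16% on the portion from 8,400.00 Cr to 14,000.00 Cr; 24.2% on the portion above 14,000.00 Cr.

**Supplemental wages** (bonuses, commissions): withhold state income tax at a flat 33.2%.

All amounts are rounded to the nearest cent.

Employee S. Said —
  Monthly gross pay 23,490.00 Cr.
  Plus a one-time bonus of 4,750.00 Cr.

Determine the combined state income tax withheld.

State Income Tax: taxable = 23,490.00 Cr
  1,405.60 Cr + 24.2% × (23,490.00 Cr − 14,000.00 Cr) = 1,405.60 Cr + 24.2% × 9,490.00 Cr = 3,702.18 Cr
Supplemental (33.2% flat on bonus): 33.2% × 4,750.00 Cr = 1,577.00 Cr
Total state income tax: 3,702.18 Cr + 1,577.00 Cr = 5,279.18 Cr

5,279.18 Cr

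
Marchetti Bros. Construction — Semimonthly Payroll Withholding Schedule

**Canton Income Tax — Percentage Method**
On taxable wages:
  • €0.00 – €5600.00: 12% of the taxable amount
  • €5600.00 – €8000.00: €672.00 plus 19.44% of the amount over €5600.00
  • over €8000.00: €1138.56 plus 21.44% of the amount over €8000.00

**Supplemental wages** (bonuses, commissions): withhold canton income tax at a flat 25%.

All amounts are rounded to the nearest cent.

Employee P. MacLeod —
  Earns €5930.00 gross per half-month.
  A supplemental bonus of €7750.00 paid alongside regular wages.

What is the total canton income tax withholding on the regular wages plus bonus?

Canton Income Tax: taxable = €5930.00
  €672.00 + 19.44% × (€5930.00 − €5600.00) = €672.00 + 19.44% × €330.00 = €736.15
Supplemental (25% flat on bonus): 25% × €7750.00 = €1937.50
Total canton income tax: €736.15 + €1937.50 = €2673.65

€2673.65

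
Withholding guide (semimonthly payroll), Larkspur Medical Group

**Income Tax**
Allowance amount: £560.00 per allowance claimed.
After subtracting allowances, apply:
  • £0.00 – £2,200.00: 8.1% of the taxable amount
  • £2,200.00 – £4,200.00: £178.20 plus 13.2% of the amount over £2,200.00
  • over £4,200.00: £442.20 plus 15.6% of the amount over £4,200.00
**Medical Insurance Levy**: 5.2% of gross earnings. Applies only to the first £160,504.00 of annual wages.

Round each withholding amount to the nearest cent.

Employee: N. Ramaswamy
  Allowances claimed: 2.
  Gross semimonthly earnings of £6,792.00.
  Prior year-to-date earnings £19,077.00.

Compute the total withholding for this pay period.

Income Tax: taxable = £6,792.00 − 2×£560.00 = £5,672.00
  £442.20 + 15.6% × (£5,672.00 − £4,200.00) = £442.20 + 15.6% × £1,472.00 = £671.83
Medical Insurance Levy: 5.2% × £6,792.00 = £353.18
Total: £671.83 + £353.18 = £1,025.01

£1,025.01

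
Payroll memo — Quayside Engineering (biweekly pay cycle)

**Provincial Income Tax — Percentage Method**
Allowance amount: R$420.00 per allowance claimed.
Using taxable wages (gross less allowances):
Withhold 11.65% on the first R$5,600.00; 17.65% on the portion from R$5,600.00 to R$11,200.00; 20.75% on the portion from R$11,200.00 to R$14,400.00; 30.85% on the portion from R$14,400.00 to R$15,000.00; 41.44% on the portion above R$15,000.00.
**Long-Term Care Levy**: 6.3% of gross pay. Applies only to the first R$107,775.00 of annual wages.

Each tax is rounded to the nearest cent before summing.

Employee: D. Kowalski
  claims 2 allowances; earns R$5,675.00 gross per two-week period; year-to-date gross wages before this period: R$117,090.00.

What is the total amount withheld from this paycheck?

Provincial Income Tax: taxable = R$5,675.00 − 2×R$420.00 = R$4,835.00
  11.65% × R$4,835.00 = R$563.28
Long-Term Care Levy: YTD R$117,090.00 ≥ cap R$107,775.00 → R$0.00
Total: R$563.28 + R$0.00 = R$563.28

R$563.28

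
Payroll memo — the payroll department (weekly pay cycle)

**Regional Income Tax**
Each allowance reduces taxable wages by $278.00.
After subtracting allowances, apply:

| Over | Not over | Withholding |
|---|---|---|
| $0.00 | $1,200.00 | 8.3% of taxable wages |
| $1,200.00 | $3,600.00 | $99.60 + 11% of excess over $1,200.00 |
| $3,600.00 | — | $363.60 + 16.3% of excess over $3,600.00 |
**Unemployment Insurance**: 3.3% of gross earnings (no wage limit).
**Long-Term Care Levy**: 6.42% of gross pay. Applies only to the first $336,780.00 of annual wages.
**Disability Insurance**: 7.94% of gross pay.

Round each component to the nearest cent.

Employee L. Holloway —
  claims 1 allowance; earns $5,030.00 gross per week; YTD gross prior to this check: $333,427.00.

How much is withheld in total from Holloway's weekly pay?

Regional Income Tax: taxable = $5,030.00 − 1×$278.00 = $4,752.00
  $363.60 + 16.3% × ($4,752.00 − $3,600.00) = $363.60 + 16.3% × $1,152.00 = $551.38
Unemployment Insurance: 3.3% × $5,030.00 = $165.99
Long-Term Care Levy: cap $336,780.00 − YTD $333,427.00 = $3,353.00 subject; 6.42% × $3,353.00 = $215.26
Disability Insurance: 7.94% × $5,030.00 = $399.38
Total: $551.38 + $165.99 + $215.26 + $399.38 = $1,332.01

$1,332.01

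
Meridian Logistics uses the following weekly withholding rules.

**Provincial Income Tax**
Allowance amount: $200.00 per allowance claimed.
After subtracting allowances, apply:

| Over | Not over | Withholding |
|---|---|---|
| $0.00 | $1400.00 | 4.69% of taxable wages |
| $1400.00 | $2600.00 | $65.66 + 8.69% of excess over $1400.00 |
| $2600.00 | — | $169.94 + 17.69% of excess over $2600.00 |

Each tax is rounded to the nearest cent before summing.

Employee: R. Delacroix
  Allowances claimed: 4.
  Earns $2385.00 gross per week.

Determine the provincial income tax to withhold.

$81.74

Provincial Income Tax: taxable = $2385.00 − 4×$200.00 = $1585.00
  $65.66 + 8.69% × ($1585.00 − $1400.00) = $65.66 + 8.69% × $185.00 = $81.74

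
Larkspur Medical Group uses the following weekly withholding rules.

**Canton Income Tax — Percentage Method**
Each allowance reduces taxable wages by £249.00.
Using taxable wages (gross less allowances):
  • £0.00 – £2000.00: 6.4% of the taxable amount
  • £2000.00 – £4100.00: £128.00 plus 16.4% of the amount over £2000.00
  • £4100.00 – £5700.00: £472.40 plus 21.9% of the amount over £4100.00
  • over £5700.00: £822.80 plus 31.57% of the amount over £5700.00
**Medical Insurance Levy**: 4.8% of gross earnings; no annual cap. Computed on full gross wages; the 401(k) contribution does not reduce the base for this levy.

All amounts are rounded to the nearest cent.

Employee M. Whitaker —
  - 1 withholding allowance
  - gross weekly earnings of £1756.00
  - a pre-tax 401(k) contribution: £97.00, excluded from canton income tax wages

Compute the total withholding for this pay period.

£174.53

Canton Income Tax: taxable = £1756.00 − £97.00 − 1×£249.00 = £1410.00
  6.4% × £1410.00 = £90.24
Medical Insurance Levy: 4.8% × £1756.00 = £84.29
Total: £90.24 + £84.29 = £174.53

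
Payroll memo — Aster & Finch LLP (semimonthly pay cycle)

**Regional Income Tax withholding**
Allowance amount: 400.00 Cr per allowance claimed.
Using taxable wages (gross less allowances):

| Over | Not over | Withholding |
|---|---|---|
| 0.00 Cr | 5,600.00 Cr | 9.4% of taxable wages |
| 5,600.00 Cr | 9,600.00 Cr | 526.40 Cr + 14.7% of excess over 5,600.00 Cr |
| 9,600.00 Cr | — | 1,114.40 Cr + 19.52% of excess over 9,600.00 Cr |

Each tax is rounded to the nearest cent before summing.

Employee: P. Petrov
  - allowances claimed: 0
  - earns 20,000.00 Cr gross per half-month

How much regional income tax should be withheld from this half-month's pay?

3,144.48 Cr

Regional Income Tax: taxable = 20,000.00 Cr
  1,114.40 Cr + 19.52% × (20,000.00 Cr − 9,600.00 Cr) = 1,114.40 Cr + 19.52% × 10,400.00 Cr = 3,144.48 Cr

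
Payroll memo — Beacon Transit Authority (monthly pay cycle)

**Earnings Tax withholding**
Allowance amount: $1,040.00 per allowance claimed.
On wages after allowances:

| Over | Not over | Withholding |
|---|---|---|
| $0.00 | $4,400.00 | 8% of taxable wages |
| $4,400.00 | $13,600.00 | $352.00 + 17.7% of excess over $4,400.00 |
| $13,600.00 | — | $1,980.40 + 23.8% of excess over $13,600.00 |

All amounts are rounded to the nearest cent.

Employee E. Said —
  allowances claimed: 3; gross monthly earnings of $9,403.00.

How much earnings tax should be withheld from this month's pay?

Earnings Tax: taxable = $9,403.00 − 3×$1,040.00 = $6,283.00
  $352.00 + 17.7% × ($6,283.00 − $4,400.00) = $352.00 + 17.7% × $1,883.00 = $685.29

$685.29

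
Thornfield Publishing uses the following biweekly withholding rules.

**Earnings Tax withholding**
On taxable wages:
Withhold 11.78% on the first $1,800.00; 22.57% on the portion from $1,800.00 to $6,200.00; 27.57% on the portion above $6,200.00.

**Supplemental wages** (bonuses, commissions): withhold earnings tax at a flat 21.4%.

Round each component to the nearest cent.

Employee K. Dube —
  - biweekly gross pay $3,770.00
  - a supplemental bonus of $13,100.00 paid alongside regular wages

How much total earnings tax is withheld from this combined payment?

Earnings Tax: taxable = $3,770.00
  $212.04 + 22.57% × ($3,770.00 − $1,800.00) = $212.04 + 22.57% × $1,970.00 = $656.67
Supplemental (21.4% flat on bonus): 21.4% × $13,100.00 = $2,803.40
Total earnings tax: $656.67 + $2,803.40 = $3,460.07

$3,460.07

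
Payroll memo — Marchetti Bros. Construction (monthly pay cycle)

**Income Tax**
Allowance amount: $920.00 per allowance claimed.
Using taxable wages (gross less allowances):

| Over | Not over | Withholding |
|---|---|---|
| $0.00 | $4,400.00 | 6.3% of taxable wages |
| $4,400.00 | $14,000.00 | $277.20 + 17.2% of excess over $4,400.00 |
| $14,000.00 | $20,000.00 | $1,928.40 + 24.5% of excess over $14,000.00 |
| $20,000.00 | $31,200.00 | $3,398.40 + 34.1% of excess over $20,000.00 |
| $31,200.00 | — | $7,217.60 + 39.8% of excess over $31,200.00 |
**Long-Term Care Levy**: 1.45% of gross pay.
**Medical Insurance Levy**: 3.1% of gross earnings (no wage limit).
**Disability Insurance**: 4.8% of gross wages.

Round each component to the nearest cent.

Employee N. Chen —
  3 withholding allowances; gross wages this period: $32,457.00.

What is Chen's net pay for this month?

Income Tax: taxable = $32,457.00 − 3×$920.00 = $29,697.00
  $3,398.40 + 34.1% × ($29,697.00 − $20,000.00) = $3,398.40 + 34.1% × $9,697.00 = $6,705.08
Long-Term Care Levy: 1.45% × $32,457.00 = $470.63
Medical Insurance Levy: 3.1% × $32,457.00 = $1,006.17
Disability Insurance: 4.8% × $32,457.00 = $1,557.94
Total withheld: $6,705.08 + $470.63 + $1,006.17 + $1,557.94 = $9,739.82
Net pay: $32,457.00 − $9,739.82 = $22,717.18

$22,717.18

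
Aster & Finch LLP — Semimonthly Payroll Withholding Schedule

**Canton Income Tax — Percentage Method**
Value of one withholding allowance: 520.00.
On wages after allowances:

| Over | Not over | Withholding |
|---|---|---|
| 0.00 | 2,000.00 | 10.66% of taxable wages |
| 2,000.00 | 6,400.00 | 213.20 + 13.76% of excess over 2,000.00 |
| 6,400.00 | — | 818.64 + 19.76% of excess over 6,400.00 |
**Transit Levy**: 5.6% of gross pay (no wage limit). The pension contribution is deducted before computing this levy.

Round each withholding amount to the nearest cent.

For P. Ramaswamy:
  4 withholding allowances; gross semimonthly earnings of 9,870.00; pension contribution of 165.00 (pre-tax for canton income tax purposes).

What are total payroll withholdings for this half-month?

Canton Income Tax: taxable = 9,870.00 − 165.00 − 4×520.00 = 7,625.00
  818.64 + 19.76% × (7,625.00 − 6,400.00) = 818.64 + 19.76% × 1,225.00 = 1,060.70
Transit Levy: 5.6% × 9,705.00 = 543.48
Total: 1,060.70 + 543.48 = 1,604.18

1,604.18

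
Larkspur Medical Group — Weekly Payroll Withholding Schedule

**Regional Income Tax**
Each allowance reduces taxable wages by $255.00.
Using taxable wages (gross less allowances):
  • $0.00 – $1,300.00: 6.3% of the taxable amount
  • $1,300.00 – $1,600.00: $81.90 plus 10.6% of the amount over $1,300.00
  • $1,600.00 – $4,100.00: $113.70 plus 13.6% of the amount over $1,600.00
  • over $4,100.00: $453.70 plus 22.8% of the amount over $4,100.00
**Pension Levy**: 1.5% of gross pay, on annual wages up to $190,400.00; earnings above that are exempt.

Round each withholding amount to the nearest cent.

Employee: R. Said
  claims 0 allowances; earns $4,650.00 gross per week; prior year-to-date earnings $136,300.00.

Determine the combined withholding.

Regional Income Tax: taxable = $4,650.00
  $453.70 + 22.8% × ($4,650.00 − $4,100.00) = $453.70 + 22.8% × $550.00 = $579.10
Pension Levy: 1.5% × $4,650.00 = $69.75
Total: $579.10 + $69.75 = $648.85

$648.85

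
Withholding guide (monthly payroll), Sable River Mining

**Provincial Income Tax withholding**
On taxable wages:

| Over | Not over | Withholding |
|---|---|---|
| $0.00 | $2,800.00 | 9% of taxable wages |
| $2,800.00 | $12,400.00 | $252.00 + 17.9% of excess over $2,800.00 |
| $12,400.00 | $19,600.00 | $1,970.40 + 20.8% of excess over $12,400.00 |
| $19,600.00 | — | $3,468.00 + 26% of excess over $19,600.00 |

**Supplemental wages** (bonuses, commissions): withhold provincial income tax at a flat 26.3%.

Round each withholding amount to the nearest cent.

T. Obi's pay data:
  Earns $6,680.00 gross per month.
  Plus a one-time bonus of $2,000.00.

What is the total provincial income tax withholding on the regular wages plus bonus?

Provincial Income Tax: taxable = $6,680.00
  $252.00 + 17.9% × ($6,680.00 − $2,800.00) = $252.00 + 17.9% × $3,880.00 = $946.52
Supplemental (26.3% flat on bonus): 26.3% × $2,000.00 = $526.00
Total provincial income tax: $946.52 + $526.00 = $1,472.52

$1,472.52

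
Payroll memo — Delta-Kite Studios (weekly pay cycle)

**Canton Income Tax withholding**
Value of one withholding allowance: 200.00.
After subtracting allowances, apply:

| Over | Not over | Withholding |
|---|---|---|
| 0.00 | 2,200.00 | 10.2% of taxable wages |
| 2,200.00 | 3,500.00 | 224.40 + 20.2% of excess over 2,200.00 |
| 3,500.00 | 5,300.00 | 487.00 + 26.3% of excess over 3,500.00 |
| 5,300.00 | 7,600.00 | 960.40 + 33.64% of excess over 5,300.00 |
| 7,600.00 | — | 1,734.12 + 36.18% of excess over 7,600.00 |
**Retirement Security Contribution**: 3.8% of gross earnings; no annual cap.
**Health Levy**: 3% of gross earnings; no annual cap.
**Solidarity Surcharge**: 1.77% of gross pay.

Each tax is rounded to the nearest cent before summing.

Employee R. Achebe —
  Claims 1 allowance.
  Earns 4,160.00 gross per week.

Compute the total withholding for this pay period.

Canton Income Tax: taxable = 4,160.00 − 1×200.00 = 3,960.00
  487.00 + 26.3% × (3,960.00 − 3,500.00) = 487.00 + 26.3% × 460.00 = 607.98
Retirement Security Contribution: 3.8% × 4,160.00 = 158.08
Health Levy: 3% × 4,160.00 = 124.80
Solidarity Surcharge: 1.77% × 4,160.00 = 73.63
Total: 607.98 + 158.08 + 124.80 + 73.63 = 964.49

964.49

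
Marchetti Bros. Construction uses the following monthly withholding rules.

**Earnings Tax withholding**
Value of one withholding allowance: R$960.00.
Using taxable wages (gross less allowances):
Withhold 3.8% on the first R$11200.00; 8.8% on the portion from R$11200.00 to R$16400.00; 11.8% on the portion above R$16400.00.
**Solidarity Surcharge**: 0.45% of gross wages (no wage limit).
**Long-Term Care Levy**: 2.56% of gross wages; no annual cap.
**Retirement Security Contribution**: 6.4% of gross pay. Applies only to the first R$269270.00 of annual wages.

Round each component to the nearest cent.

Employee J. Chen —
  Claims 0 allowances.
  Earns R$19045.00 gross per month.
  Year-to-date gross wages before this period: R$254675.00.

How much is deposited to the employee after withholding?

Earnings Tax: taxable = R$19045.00
  R$883.20 + 11.8% × (R$19045.00 − R$16400.00) = R$883.20 + 11.8% × R$2645.00 = R$1195.31
Solidarity Surcharge: 0.45% × R$19045.00 = R$85.70
Long-Term Care Levy: 2.56% × R$19045.00 = R$487.55
Retirement Security Contribution: cap R$269270.00 − YTD R$254675.00 = R$14595.00 subject; 6.4% × R$14595.00 = R$934.08
Total withheld: R$1195.31 + R$85.70 + R$487.55 + R$934.08 = R$2702.64
Net pay: R$19045.00 − R$2702.64 = R$16342.36

R$16342.36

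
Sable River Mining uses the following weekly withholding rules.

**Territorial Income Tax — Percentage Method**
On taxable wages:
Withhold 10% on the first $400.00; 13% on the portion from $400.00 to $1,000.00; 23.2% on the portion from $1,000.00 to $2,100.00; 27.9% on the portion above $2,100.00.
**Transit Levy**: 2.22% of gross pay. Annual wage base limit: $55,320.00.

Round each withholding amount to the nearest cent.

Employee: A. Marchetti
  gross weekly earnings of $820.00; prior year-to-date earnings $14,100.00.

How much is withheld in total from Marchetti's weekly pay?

$112.80

Territorial Income Tax: taxable = $820.00
  $40.00 + 13% × ($820.00 − $400.00) = $40.00 + 13% × $420.00 = $94.60
Transit Levy: 2.22% × $820.00 = $18.20
Total: $94.60 + $18.20 = $112.80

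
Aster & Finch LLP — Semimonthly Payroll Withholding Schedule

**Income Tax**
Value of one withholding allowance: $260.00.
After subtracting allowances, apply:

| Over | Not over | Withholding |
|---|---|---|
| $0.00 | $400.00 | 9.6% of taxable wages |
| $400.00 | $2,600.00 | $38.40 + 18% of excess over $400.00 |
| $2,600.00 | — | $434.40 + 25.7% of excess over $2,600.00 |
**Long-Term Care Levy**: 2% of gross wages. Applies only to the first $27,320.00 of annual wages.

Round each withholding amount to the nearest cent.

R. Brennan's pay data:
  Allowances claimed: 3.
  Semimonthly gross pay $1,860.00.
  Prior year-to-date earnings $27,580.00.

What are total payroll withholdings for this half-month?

Income Tax: taxable = $1,860.00 − 3×$260.00 = $1,080.00
  $38.40 + 18% × ($1,080.00 − $400.00) = $38.40 + 18% × $680.00 = $160.80
Long-Term Care Levy: YTD $27,580.00 ≥ cap $27,320.00 → $0.00
Total: $160.80 + $0.00 = $160.80

$160.80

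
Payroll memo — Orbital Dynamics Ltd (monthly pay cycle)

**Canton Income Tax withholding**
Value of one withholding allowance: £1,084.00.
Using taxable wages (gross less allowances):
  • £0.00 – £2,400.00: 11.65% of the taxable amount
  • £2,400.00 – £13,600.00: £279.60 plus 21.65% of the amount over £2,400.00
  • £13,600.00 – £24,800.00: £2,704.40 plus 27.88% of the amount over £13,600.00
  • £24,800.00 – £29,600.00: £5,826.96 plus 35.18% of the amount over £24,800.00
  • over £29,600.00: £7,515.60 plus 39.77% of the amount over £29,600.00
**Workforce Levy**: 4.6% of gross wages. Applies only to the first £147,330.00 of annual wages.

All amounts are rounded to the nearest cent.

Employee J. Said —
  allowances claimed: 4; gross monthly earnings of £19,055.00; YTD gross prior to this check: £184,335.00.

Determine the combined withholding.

£3,016.38

Canton Income Tax: taxable = £19,055.00 − 4×£1,084.00 = £14,719.00
  £2,704.40 + 27.88% × (£14,719.00 − £13,600.00) = £2,704.40 + 27.88% × £1,119.00 = £3,016.38
Workforce Levy: YTD £184,335.00 ≥ cap £147,330.00 → £0.00
Total: £3,016.38 + £0.00 = £3,016.38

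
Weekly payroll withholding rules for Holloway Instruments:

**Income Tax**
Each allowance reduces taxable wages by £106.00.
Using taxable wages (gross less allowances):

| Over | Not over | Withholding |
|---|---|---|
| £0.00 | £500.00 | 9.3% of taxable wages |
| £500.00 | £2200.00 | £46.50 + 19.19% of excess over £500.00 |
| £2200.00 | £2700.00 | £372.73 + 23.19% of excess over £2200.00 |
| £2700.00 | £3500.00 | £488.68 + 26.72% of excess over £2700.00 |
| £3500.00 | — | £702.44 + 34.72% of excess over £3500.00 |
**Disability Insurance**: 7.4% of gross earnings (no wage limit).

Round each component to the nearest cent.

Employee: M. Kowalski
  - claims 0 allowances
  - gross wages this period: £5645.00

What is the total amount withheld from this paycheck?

Income Tax: taxable = £5645.00
  £702.44 + 34.72% × (£5645.00 − £3500.00) = £702.44 + 34.72% × £2145.00 = £1447.18
Disability Insurance: 7.4% × £5645.00 = £417.73
Total: £1447.18 + £417.73 = £1864.91

£1864.91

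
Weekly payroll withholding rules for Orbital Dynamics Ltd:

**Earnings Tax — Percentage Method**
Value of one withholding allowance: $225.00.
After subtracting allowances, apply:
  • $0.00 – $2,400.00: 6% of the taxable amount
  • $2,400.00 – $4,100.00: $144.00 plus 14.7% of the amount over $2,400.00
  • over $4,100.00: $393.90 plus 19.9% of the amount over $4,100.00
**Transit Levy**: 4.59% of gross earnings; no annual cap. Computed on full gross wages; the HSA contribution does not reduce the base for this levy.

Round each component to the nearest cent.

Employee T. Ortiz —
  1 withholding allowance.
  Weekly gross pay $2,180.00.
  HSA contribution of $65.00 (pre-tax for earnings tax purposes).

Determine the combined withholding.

$213.46

Earnings Tax: taxable = $2,180.00 − $65.00 − 1×$225.00 = $1,890.00
  6% × $1,890.00 = $113.40
Transit Levy: 4.59% × $2,180.00 = $100.06
Total: $113.40 + $100.06 = $213.46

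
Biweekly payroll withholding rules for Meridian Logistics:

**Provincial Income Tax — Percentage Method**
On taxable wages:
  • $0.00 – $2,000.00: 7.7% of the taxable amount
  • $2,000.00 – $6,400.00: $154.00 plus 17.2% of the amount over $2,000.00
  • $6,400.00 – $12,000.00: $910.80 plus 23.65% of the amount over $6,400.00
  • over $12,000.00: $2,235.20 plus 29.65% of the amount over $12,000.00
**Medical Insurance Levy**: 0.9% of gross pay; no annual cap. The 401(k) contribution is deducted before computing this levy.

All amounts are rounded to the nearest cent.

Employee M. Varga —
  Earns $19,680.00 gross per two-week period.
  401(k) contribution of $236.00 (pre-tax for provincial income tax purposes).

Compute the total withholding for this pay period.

$4,617.35

Provincial Income Tax: taxable = $19,680.00 − $236.00 = $19,444.00
  $2,235.20 + 29.65% × ($19,444.00 − $12,000.00) = $2,235.20 + 29.65% × $7,444.00 = $4,442.35
Medical Insurance Levy: 0.9% × $19,444.00 = $175.00
Total: $4,442.35 + $175.00 = $4,617.35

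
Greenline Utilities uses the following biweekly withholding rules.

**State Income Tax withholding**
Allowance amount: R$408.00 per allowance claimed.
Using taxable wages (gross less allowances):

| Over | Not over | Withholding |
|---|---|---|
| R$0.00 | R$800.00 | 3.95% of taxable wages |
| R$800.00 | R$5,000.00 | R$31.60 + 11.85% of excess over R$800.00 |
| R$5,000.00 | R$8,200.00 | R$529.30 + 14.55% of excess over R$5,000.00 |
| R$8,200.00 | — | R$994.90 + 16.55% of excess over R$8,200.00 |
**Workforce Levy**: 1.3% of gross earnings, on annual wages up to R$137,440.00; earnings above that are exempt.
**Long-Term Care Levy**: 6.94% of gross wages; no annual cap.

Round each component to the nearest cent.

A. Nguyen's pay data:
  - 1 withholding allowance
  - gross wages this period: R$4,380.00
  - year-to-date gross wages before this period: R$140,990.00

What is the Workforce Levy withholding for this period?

R$0.00

Workforce Levy: YTD R$140,990.00 ≥ cap R$137,440.00 → R$0.00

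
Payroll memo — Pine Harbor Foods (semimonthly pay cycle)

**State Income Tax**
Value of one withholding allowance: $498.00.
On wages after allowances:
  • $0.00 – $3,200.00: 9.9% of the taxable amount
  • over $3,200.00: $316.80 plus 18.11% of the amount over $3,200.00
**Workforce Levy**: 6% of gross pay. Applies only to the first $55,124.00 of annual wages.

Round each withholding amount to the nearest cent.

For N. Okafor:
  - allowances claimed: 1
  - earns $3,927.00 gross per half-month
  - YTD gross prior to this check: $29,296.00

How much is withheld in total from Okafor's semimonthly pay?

$593.89

State Income Tax: taxable = $3,927.00 − 1×$498.00 = $3,429.00
  $316.80 + 18.11% × ($3,429.00 − $3,200.00) = $316.80 + 18.11% × $229.00 = $358.27
Workforce Levy: 6% × $3,927.00 = $235.62
Total: $358.27 + $235.62 = $593.89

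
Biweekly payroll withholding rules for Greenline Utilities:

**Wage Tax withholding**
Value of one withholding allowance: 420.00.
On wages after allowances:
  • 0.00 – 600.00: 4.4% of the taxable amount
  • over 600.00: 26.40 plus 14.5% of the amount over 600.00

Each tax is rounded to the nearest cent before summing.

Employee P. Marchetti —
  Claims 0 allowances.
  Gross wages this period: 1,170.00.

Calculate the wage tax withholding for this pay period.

Wage Tax: taxable = 1,170.00
  26.40 + 14.5% × (1,170.00 − 600.00) = 26.40 + 14.5% × 570.00 = 109.05

109.05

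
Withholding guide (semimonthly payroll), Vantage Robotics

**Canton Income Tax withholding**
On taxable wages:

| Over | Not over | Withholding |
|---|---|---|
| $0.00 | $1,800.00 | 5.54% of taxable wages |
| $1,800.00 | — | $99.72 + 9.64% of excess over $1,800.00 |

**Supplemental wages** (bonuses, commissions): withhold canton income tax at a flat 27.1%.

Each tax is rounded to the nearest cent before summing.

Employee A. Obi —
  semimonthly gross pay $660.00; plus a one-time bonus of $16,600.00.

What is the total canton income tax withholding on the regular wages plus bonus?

Canton Income Tax: taxable = $660.00
  5.54% × $660.00 = $36.56
Supplemental (27.1% flat on bonus): 27.1% × $16,600.00 = $4,498.60
Total canton income tax: $36.56 + $4,498.60 = $4,535.16

$4,535.16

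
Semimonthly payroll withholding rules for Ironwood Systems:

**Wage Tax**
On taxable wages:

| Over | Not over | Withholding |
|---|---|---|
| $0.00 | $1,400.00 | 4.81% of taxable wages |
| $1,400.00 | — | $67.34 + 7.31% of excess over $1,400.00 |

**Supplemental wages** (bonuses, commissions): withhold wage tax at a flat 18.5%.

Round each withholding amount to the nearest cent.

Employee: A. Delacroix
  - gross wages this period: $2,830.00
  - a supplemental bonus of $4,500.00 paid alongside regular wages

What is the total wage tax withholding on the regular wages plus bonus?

$1,004.37

Wage Tax: taxable = $2,830.00
  $67.34 + 7.31% × ($2,830.00 − $1,400.00) = $67.34 + 7.31% × $1,430.00 = $171.87
Supplemental (18.5% flat on bonus): 18.5% × $4,500.00 = $832.50
Total wage tax: $171.87 + $832.50 = $1,004.37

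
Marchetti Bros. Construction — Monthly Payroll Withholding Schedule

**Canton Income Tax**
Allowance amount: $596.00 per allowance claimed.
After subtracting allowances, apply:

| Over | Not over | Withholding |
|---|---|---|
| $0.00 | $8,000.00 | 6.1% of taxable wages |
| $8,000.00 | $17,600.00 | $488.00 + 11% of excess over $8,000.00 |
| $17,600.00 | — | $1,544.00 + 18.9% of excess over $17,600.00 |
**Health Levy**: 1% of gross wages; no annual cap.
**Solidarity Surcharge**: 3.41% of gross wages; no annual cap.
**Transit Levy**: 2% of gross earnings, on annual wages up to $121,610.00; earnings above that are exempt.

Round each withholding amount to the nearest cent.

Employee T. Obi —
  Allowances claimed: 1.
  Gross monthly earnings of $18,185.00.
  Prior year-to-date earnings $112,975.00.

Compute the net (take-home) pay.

$15,667.55

Canton Income Tax: taxable = $18,185.00 − 1×$596.00 = $17,589.00
  $488.00 + 11% × ($17,589.00 − $8,000.00) = $488.00 + 11% × $9,589.00 = $1,542.79
Health Levy: 1% × $18,185.00 = $181.85
Solidarity Surcharge: 3.41% × $18,185.00 = $620.11
Transit Levy: cap $121,610.00 − YTD $112,975.00 = $8,635.00 subject; 2% × $8,635.00 = $172.70
Total withheld: $1,542.79 + $181.85 + $620.11 + $172.70 = $2,517.45
Net pay: $18,185.00 − $2,517.45 = $15,667.55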